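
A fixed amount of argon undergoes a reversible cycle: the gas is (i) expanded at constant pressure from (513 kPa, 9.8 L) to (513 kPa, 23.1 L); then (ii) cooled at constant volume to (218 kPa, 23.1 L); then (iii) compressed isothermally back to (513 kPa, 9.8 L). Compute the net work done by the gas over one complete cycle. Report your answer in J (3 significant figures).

Leg (i): W = PΔV = (513)(23.1 − 9.8) = 6823 J.
Leg (ii): W = 0.
Leg (iii): W = PᵢVᵢ ln(V_f/Vᵢ) = (5036) ln(9.8/23.1) = -4318 J.
W_net = 6823 − 4318 = 2505 J.

W_net ≈ 2500 J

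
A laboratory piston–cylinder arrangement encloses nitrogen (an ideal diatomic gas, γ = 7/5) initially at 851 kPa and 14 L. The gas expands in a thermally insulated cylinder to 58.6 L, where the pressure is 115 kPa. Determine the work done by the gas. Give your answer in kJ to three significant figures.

W ≈ 12.9 kJ

Adiabatic: W = (P₁V₁ − P₂V₂)/(γ − 1) with γ = 7/5.
P₁V₁ = 11914 J, P₂V₂ = 6739 J.
W = (11914 − 6739) / 0.4 = 12938 J.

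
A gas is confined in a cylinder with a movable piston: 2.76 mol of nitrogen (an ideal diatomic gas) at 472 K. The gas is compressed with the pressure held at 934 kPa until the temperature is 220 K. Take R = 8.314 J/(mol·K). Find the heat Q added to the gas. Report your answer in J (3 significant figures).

Isobaric: W = nRΔT = (2.76)(8.314)(-252) = -5783 J.
ΔU = nCᵥΔT with Cᵥ = 5R/2: ΔU = (2.76)(20.79)(-252) = -14456 J.
Q = ΔU + W = -14456 − 5783 = -20239 J.

Q ≈ -20200 J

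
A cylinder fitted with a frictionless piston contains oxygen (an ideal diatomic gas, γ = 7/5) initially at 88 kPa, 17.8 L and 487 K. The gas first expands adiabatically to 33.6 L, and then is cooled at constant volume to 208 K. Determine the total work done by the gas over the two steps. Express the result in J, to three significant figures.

Step 1 (adiabatic): W = (P₁V₁ − P₂V₂)/(γ−1) = (1566 − 1215)/0.4 = 878.8 J.
Step 2 (isochoric): W = 0 (constant volume).
W_total = 878.8 + 0 = 878.8 J.

W_total ≈ 879 J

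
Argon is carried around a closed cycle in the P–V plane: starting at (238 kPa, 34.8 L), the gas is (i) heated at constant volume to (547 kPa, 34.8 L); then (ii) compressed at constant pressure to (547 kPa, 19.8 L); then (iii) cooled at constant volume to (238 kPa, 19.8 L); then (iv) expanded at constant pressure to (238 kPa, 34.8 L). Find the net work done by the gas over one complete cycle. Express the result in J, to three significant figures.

Constant-volume legs do no work.
W(ii) = (547)(19.8 − 34.8) = -8205 J; W(iv) = (238)(34.8 − 19.8) = 3570 J.
W_net = -8205 + 3570 = -4635 J (the counter-clockwise enclosed area).

W_net ≈ -4630 J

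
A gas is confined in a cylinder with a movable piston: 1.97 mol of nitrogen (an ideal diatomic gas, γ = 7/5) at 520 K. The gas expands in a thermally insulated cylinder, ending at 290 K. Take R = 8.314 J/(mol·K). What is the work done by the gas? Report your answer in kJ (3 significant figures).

W ≈ 9.42 kJ

Adiabatic ⇒ Q = 0, so W_by = −ΔU = nCᵥ(T₁ − T₂).
Cᵥ = 5R/2 = 20.79 J/(mol·K).
W = (1.97)(20.79)(520 − 290) = 9418 J.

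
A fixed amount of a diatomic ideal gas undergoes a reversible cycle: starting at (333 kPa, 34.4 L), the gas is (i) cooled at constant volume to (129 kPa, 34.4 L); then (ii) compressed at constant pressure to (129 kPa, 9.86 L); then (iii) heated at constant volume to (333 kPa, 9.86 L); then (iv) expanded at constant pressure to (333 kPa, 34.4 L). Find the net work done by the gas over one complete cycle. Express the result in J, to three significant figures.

Constant-volume legs do no work.
W(ii) = (129)(9.86 − 34.4) = -3166 J; W(iv) = (333)(34.4 − 9.86) = 8172 J.
W_net = -3166 + 8172 = 5006 J (the clockwise enclosed area).

W_net ≈ 5010 J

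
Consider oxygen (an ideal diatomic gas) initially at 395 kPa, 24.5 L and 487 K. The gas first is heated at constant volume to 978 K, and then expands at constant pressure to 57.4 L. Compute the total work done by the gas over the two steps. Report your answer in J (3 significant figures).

Step 1 (isochoric): W = 0 (constant volume).
After step 1: P = 793.2 kPa (V unchanged).
Step 2 (isobaric): W = PΔV = (793.2 kPa)(57.4 − 24.5 L) = 26098 J.
W_total = 0 + 26098 = 26098 J.

W_total ≈ 26100 J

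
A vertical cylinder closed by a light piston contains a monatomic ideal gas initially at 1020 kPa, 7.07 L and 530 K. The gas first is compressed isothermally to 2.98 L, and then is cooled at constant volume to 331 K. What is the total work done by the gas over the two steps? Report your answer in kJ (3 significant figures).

W_total ≈ -6.23 kJ

Step 1 (isothermal): W = P₁V₁ ln(V₂/V₁) = (7211) ln(2.98/7.07) = -6230 J.
Step 2 (isochoric): W = 0 (constant volume).
W_total = -6230 + 0 = -6230 J.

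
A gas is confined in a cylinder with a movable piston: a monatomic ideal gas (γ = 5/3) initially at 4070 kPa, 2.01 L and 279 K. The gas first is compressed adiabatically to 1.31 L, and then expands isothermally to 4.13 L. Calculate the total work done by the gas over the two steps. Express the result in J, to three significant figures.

Step 1 (adiabatic): W = (P₁V₁ − P₂V₂)/(γ−1) = (8181 − 10883)/0.667 = -4053 J.
After step 1: P = 8307 kPa, V = 1.31 L, T = 371.2 K.
Step 2 (isothermal): W = P₁V₁ ln(V₂/V₁) = (10883) ln(4.13/1.31) = 12496 J.
W_total = -4053 + 12496 = 8443 J.

W_total ≈ 8440 J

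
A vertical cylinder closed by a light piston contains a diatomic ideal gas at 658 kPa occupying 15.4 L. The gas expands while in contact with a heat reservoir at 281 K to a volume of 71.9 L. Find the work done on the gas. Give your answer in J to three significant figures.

Isothermal: W = nRT ln(V₂/V₁) = P₁V₁ ln(V₂/V₁).
P₁V₁ = (658 kPa)(15.4 L) = 10133 J.
W = 10133 × ln(71.9/15.4) = 10133 × 1.541
W_by_gas = 15614 J; work on gas = −W_by = -15614 J.

W ≈ -15600 J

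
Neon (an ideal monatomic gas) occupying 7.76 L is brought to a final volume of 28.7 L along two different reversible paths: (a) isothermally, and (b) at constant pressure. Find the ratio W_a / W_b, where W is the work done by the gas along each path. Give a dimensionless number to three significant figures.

W_a / W_b ≈ 0.485

Path (a) isothermal: W = P₁V₁ ln(V₂/V₁) → W_a/(P₁V₁) = 1.308.
Path (b) isobaric: W = P₁(V₂ − V₁) → W_b/(P₁V₁) = 2.698.
W_a / W_b = 1.308 / 2.698 = 0.4847.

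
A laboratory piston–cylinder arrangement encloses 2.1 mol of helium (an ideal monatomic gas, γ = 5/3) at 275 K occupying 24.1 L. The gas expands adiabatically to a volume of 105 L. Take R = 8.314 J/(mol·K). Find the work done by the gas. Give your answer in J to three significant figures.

Adiabatic: TV^(γ−1) = const with γ = 5/3.
T₂ = T₁ (V₁/V₂)^(γ−1) = 275 × (24.1/105)^0.667 = 275 × 0.3749 = 103.1 K.
W_by = nCᵥ(T₁ − T₂) = (2.1)(12.47)(275 − 103.1) = 4502 J.

W ≈ 4500 J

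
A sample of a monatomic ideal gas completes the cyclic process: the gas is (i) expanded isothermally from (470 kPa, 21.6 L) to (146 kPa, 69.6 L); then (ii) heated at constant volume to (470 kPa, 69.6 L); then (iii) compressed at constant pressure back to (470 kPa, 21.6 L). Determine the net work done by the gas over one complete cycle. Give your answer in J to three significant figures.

W_net ≈ -10700 J

Leg (i): W = PᵢVᵢ ln(V_f/Vᵢ) = (10152) ln(69.6/21.6) = 11879 J.
Leg (ii): W = 0.
Leg (iii): W = PΔV = (470)(21.6 − 69.6) = -22560 J.
W_net = 11879 − 22560 = -10681 J.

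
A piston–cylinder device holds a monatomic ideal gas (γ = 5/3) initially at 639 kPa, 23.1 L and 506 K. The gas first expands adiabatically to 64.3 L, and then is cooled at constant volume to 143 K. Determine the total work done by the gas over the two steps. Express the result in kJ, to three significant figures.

Step 1 (adiabatic): W = (P₁V₁ − P₂V₂)/(γ−1) = (14761 − 7460)/0.667 = 10952 J.
Step 2 (isochoric): W = 0 (constant volume).
W_total = 10952 + 0 = 10952 J.

W_total ≈ 11.0 kJ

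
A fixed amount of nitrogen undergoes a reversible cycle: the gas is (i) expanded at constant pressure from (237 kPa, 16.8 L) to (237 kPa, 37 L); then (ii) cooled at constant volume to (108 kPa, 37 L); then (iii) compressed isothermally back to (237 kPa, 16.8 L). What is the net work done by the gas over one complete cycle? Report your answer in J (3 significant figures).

Leg (i): W = PΔV = (237)(37 − 16.8) = 4787 J.
Leg (ii): W = 0.
Leg (iii): W = PᵢVᵢ ln(V_f/Vᵢ) = (3996) ln(16.8/37) = -3155 J.
W_net = 4787 − 3155 = 1632 J.

W_net ≈ 1630 J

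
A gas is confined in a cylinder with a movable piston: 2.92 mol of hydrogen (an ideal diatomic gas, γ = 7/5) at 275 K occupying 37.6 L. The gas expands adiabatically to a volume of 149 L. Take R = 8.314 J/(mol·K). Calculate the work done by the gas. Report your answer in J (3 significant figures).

Adiabatic: TV^(γ−1) = const with γ = 7/5.
T₂ = T₁ (V₁/V₂)^(γ−1) = 275 × (37.6/149)^0.4 = 275 × 0.5765 = 158.5 K.
W_by = nCᵥ(T₁ − T₂) = (2.92)(20.79)(275 − 158.5) = 7068 J.

W ≈ 7070 J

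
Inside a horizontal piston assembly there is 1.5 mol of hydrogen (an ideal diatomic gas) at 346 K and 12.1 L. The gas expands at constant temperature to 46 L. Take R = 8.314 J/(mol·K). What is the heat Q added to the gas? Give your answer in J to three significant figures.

Isothermal ⇒ ΔU = 0, so Q = W = nRT ln(V₂/V₁).
Q = (1.5)(8.314)(346) ln(46/12.1) = 4315 × 1.335 = 5762 J.

Q ≈ 5760 J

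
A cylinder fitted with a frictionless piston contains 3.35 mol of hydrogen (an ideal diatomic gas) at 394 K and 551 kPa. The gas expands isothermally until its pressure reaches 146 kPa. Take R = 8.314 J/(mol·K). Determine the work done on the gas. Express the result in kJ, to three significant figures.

Isothermal process: W = nRT ln(V₂/V₁) = nRT ln(P₁/P₂).
W = (3.35)(8.314)(394) × ln(551/146)
  = 10974 × ln(3.774) = 10974 × 1.328
W_by_gas = 14574 J; work on gas = −W_by = -14574 J.

W ≈ -14.6 kJ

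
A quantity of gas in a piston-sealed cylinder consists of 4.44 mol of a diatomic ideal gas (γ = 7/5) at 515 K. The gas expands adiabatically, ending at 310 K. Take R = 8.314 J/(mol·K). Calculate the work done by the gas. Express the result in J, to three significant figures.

Adiabatic ⇒ Q = 0, so W_by = −ΔU = nCᵥ(T₁ − T₂).
Cᵥ = 5R/2 = 20.79 J/(mol·K).
W = (4.44)(20.79)(515 − 310) = 18919 J.

W ≈ 18900 J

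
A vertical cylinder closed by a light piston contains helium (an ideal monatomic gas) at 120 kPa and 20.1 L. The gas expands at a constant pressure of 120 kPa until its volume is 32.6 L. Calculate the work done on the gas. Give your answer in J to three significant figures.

Isobaric: W = P ΔV.
W = (120 kPa)(32.6 − 20.1 L) = (120)(12.5) = 1500 J.
Work on gas = −W_by = -1500 J.

W ≈ -1500 J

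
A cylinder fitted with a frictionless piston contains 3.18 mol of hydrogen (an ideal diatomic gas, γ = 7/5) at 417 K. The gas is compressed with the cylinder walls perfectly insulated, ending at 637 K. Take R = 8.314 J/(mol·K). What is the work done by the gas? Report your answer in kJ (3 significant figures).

W ≈ -14.5 kJ

Adiabatic ⇒ Q = 0, so W_by = −ΔU = nCᵥ(T₁ − T₂).
Cᵥ = 5R/2 = 20.79 J/(mol·K).
W = (3.18)(20.79)(417 − 637) = -14541 J.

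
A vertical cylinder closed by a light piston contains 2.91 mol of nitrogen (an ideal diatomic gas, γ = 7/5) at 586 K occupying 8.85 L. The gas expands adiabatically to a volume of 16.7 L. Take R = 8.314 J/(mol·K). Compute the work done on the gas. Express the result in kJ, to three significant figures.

W ≈ -7.95 kJ

Adiabatic: TV^(γ−1) = const with γ = 7/5.
T₂ = T₁ (V₁/V₂)^(γ−1) = 586 × (8.85/16.7)^0.4 = 586 × 0.7757 = 454.6 K.
W_by = nCᵥ(T₁ − T₂) = (2.91)(20.79)(586 − 454.6) = 7950 J.
Work on gas = −W_by = -7950 J.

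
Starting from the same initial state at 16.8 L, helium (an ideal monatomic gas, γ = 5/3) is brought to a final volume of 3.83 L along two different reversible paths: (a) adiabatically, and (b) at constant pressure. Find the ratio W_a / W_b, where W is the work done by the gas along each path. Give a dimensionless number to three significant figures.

W_a / W_b ≈ 3.26

Path (a) adiabatic: W = P₁V₁(1 − (V₁/V₂)^(γ−1))/(γ−1) → W_a/(P₁V₁) = -2.519.
Path (b) isobaric: W = P₁(V₂ − V₁) → W_b/(P₁V₁) = -0.772.
W_a / W_b = -2.519 / -0.772 = 3.263.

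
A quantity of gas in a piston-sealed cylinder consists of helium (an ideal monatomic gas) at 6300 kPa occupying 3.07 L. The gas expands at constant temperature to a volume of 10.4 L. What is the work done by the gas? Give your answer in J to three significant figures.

Isothermal: W = nRT ln(V₂/V₁) = P₁V₁ ln(V₂/V₁).
P₁V₁ = (6300 kPa)(3.07 L) = 19341 J.
W = 19341 × ln(10.4/3.07) = 19341 × 1.22
W_by_gas = 23599 J.

W ≈ 23600 J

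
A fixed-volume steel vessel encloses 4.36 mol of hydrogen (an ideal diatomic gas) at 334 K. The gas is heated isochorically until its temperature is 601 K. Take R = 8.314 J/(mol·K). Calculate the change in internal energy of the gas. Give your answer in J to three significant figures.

ΔU ≈ 24200 J

Constant volume ⇒ W = 0, so Q = ΔU = nCᵥΔT with Cᵥ = 5R/2 = 20.79 J/(mol·K).
ΔU = (4.36)(20.79)(601 − 334) = 24196 J.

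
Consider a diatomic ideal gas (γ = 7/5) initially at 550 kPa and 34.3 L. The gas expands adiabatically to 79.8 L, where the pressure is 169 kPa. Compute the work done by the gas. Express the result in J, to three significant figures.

Adiabatic: W = (P₁V₁ − P₂V₂)/(γ − 1) with γ = 7/5.
P₁V₁ = 18865 J, P₂V₂ = 13486 J.
W = (18865 − 13486) / 0.4 = 13447 J.

W ≈ 13400 J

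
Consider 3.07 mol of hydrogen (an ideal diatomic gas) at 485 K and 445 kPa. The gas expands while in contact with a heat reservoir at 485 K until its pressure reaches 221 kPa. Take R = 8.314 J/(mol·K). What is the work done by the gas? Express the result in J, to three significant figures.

W ≈ 8660 J

Isothermal process: W = nRT ln(V₂/V₁) = nRT ln(P₁/P₂).
W = (3.07)(8.314)(485) × ln(445/221)
  = 12379 × ln(2.014) = 12379 × 0.6999
W_by_gas = 8664 J.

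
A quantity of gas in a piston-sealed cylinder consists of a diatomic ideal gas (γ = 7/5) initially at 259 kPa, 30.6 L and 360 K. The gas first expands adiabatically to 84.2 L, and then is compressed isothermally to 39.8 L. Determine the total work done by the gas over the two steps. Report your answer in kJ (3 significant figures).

W_total ≈ 2.64 kJ

Step 1 (adiabatic): W = (P₁V₁ − P₂V₂)/(γ−1) = (7925 − 5287)/0.4 = 6597 J.
After step 1: P = 62.79 kPa, V = 84.2 L, T = 240.1 K.
Step 2 (isothermal): W = P₁V₁ ln(V₂/V₁) = (5287) ln(39.8/84.2) = -3961 J.
W_total = 6597 − 3961 = 2635 J.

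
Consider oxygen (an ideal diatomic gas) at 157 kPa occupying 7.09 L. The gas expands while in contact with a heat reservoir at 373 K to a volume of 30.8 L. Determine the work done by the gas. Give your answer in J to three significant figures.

Isothermal: W = nRT ln(V₂/V₁) = P₁V₁ ln(V₂/V₁).
P₁V₁ = (157 kPa)(7.09 L) = 1113 J.
W = 1113 × ln(30.8/7.09) = 1113 × 1.469
W_by_gas = 1635 J.

W ≈ 1630 J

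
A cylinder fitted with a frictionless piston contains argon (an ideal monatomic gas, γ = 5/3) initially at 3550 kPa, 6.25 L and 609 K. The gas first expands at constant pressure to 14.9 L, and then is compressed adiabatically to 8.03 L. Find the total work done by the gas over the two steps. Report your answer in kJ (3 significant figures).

W_total ≈ -9.76 kJ

Step 1 (isobaric): W = PΔV = (3550 kPa)(14.9 − 6.25 L) = 30708 J.
After step 1: P = 3550 kPa, V = 14.9 L, T = 1452 K.
Step 2 (adiabatic): W = (P₁V₁ − P₂V₂)/(γ−1) = (52895 − 79872)/0.667 = -40466 J.
W_total = 30708 − 40466 = -9758 J.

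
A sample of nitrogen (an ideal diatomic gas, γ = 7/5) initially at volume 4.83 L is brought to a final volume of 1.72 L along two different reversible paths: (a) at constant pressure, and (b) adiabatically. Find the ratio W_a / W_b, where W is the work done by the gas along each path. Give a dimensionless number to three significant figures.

W_a / W_b ≈ 0.504

Path (a) isobaric: W = P₁(V₂ − V₁) → W_a/(P₁V₁) = -0.6439.
Path (b) adiabatic: W = P₁V₁(1 − (V₁/V₂)^(γ−1))/(γ−1) → W_b/(P₁V₁) = -1.278.
W_a / W_b = -0.6439 / -1.278 = 0.5037.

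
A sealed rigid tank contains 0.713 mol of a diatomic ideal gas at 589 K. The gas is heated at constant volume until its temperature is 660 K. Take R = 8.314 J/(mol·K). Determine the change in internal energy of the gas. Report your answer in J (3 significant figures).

ΔU ≈ 1050 J

Constant volume ⇒ W = 0, so Q = ΔU = nCᵥΔT with Cᵥ = 5R/2 = 20.79 J/(mol·K).
ΔU = (0.713)(20.79)(660 − 589) = 1052 J.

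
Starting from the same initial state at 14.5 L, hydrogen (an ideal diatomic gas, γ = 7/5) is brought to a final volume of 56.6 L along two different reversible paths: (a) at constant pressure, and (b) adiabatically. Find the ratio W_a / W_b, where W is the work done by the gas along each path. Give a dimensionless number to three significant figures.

W_a / W_b ≈ 2.77

Path (a) isobaric: W = P₁(V₂ − V₁) → W_a/(P₁V₁) = 2.903.
Path (b) adiabatic: W = P₁V₁(1 − (V₁/V₂)^(γ−1))/(γ−1) → W_b/(P₁V₁) = 1.05.
W_a / W_b = 2.903 / 1.05 = 2.765.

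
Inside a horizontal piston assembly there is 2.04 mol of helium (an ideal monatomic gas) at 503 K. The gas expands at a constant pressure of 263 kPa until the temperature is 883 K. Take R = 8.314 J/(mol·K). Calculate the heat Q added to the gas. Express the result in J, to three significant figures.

Q ≈ 16100 J

Isobaric: W = nRΔT = (2.04)(8.314)(380) = 6445 J.
ΔU = nCᵥΔT with Cᵥ = 3R/2: ΔU = (2.04)(12.47)(380) = 9668 J.
Q = ΔU + W = 9668 + 6445 = 16113 J.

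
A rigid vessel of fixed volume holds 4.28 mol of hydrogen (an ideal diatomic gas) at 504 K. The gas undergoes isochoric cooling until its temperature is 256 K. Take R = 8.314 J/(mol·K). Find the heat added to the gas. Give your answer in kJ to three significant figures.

Constant volume ⇒ W = 0, so Q = ΔU = nCᵥΔT with Cᵥ = 5R/2 = 20.79 J/(mol·K).
ΔU = (4.28)(20.79)(256 − 504) = -22062 J.

Q ≈ -22.1 kJ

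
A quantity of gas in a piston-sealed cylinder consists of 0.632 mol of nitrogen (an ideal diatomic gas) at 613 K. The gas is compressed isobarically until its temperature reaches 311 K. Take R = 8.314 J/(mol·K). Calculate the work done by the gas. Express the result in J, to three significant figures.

W ≈ -1590 J

Isobaric: W = P ΔV = nR ΔT.
W = (0.632)(8.314)(311 − 613) = -1587 J.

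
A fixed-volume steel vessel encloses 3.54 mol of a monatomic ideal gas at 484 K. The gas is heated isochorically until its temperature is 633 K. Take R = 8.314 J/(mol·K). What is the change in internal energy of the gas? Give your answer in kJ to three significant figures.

Constant volume ⇒ W = 0, so Q = ΔU = nCᵥΔT with Cᵥ = 3R/2 = 12.47 J/(mol·K).
ΔU = (3.54)(12.47)(633 − 484) = 6578 J.

ΔU ≈ 6.58 kJ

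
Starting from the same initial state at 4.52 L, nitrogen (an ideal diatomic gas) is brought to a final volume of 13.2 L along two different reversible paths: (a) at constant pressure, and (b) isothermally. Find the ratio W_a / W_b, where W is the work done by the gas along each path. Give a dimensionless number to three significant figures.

Path (a) isobaric: W = P₁(V₂ − V₁) → W_a/(P₁V₁) = 1.92.
Path (b) isothermal: W = P₁V₁ ln(V₂/V₁) → W_b/(P₁V₁) = 1.072.
W_a / W_b = 1.92 / 1.072 = 1.792.

W_a / W_b ≈ 1.79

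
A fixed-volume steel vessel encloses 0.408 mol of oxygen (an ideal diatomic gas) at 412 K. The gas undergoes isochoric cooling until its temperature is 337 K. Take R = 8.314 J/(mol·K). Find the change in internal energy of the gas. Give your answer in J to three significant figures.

Constant volume ⇒ W = 0, so Q = ΔU = nCᵥΔT with Cᵥ = 5R/2 = 20.79 J/(mol·K).
ΔU = (0.408)(20.79)(337 − 412) = -636 J.

ΔU ≈ -636 J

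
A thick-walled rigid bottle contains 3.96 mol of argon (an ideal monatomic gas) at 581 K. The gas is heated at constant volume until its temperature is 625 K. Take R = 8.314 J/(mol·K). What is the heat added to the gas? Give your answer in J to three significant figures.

Q ≈ 2170 J

Constant volume ⇒ W = 0, so Q = ΔU = nCᵥΔT with Cᵥ = 3R/2 = 12.47 J/(mol·K).
ΔU = (3.96)(12.47)(625 − 581) = 2173 J.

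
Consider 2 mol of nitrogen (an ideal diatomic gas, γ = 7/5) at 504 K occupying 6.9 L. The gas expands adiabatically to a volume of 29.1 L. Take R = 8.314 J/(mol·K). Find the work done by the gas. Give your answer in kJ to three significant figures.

W ≈ 9.17 kJ

Adiabatic: TV^(γ−1) = const with γ = 7/5.
T₂ = T₁ (V₁/V₂)^(γ−1) = 504 × (6.9/29.1)^0.4 = 504 × 0.5623 = 283.4 K.
W_by = nCᵥ(T₁ − T₂) = (2)(20.79)(504 − 283.4) = 9170 J.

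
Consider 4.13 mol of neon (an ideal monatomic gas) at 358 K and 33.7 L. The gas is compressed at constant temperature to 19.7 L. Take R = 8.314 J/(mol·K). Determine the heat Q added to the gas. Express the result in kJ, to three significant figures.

Isothermal ⇒ ΔU = 0, so Q = W = nRT ln(V₂/V₁).
Q = (4.13)(8.314)(358) ln(19.7/33.7) = 12293 × -0.5369 = -6600 J.

Q ≈ -6.60 kJ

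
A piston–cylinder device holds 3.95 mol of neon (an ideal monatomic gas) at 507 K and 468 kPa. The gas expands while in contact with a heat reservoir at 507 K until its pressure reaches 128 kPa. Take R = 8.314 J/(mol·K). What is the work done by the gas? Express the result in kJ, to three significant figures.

W ≈ 21.6 kJ

Isothermal process: W = nRT ln(V₂/V₁) = nRT ln(P₁/P₂).
W = (3.95)(8.314)(507) × ln(468/128)
  = 16650 × ln(3.656) = 16650 × 1.296
W_by_gas = 21586 J.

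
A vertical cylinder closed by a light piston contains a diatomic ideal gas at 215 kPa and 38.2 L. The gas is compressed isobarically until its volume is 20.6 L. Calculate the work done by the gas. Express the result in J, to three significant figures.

W ≈ -3780 J

Isobaric: W = P ΔV.
W = (215 kPa)(20.6 − 38.2 L) = (215)(-17.6) = -3784 J.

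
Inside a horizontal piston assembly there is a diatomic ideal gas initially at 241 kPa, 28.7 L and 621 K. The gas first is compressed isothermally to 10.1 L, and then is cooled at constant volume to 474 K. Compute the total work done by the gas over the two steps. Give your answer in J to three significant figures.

W_total ≈ -7220 J

Step 1 (isothermal): W = P₁V₁ ln(V₂/V₁) = (6917) ln(10.1/28.7) = -7224 J.
Step 2 (isochoric): W = 0 (constant volume).
W_total = -7224 + 0 = -7224 J.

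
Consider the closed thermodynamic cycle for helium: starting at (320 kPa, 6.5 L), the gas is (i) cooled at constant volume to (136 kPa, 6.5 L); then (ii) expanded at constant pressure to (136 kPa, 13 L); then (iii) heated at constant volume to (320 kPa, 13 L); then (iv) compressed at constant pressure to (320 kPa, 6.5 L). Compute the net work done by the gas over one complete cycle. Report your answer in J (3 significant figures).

W_net ≈ -1200 J

Constant-volume legs do no work.
W(ii) = (136)(13 − 6.5) = 884 J; W(iv) = (320)(6.5 − 13) = -2080 J.
W_net = 884 − 2080 = -1196 J (the counter-clockwise enclosed area).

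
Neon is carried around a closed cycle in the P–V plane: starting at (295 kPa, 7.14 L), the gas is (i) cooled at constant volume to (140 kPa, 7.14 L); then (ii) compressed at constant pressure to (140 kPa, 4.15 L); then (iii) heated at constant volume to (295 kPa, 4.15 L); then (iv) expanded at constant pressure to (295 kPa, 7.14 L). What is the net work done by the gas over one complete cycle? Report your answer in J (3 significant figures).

Constant-volume legs do no work.
W(ii) = (140)(4.15 − 7.14) = -418.6 J; W(iv) = (295)(7.14 − 4.15) = 882 J.
W_net = -418.6 + 882 = 463.4 J (the clockwise enclosed area).

W_net ≈ 463 J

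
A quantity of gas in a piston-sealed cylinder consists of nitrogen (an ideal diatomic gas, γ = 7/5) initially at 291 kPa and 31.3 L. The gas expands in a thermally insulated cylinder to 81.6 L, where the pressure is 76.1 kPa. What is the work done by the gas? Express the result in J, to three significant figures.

W ≈ 7250 J

Adiabatic: W = (P₁V₁ − P₂V₂)/(γ − 1) with γ = 7/5.
P₁V₁ = 9108 J, P₂V₂ = 6210 J.
W = (9108 − 6210) / 0.4 = 7246 J.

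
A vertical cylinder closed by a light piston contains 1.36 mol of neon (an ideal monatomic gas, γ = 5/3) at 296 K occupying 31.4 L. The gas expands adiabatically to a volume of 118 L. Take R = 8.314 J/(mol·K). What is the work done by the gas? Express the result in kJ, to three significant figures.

Adiabatic: TV^(γ−1) = const with γ = 5/3.
T₂ = T₁ (V₁/V₂)^(γ−1) = 296 × (31.4/118)^0.667 = 296 × 0.4137 = 122.5 K.
W_by = nCᵥ(T₁ − T₂) = (1.36)(12.47)(296 − 122.5) = 2943 J.

W ≈ 2.94 kJ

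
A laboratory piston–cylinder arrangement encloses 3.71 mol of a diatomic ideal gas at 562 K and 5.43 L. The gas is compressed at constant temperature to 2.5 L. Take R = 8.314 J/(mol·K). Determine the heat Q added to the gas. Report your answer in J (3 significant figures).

Isothermal ⇒ ΔU = 0, so Q = W = nRT ln(V₂/V₁).
Q = (3.71)(8.314)(562) ln(2.5/5.43) = 17335 × -0.7756 = -13446 J.

Q ≈ -13400 J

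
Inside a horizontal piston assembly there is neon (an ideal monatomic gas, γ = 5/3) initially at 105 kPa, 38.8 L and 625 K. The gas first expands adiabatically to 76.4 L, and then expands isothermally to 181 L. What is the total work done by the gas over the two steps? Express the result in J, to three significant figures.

W_total ≈ 4460 J

Step 1 (adiabatic): W = (P₁V₁ − P₂V₂)/(γ−1) = (4074 − 2593)/0.667 = 2221 J.
After step 1: P = 33.94 kPa, V = 76.4 L, T = 397.8 K.
Step 2 (isothermal): W = P₁V₁ ln(V₂/V₁) = (2593) ln(181/76.4) = 2237 J.
W_total = 2221 + 2237 = 4458 J.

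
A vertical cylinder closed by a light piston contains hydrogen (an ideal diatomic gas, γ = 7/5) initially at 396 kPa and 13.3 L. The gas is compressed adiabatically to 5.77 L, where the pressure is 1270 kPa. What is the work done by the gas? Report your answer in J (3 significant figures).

Adiabatic: W = (P₁V₁ − P₂V₂)/(γ − 1) with γ = 7/5.
P₁V₁ = 5267 J, P₂V₂ = 7328 J.
W = (5267 − 7328) / 0.4 = -5153 J.

W ≈ -5150 J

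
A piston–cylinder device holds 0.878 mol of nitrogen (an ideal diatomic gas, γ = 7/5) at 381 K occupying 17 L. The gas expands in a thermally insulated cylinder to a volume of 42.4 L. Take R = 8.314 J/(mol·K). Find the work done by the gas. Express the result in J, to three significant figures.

W ≈ 2130 J

Adiabatic: TV^(γ−1) = const with γ = 7/5.
T₂ = T₁ (V₁/V₂)^(γ−1) = 381 × (17/42.4)^0.4 = 381 × 0.6938 = 264.3 K.
W_by = nCᵥ(T₁ − T₂) = (0.878)(20.79)(381 − 264.3) = 2129 J.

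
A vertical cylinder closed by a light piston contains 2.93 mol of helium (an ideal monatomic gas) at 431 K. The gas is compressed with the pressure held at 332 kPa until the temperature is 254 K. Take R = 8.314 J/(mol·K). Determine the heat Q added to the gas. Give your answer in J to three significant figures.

Q ≈ -10800 J

Isobaric: W = nRΔT = (2.93)(8.314)(-177) = -4312 J.
ΔU = nCᵥΔT with Cᵥ = 3R/2: ΔU = (2.93)(12.47)(-177) = -6468 J.
Q = ΔU + W = -6468 − 4312 = -10779 J.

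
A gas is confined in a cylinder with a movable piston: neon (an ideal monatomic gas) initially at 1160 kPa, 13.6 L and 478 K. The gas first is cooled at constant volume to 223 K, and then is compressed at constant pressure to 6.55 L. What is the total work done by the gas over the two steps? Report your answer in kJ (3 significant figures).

Step 1 (isochoric): W = 0 (constant volume).
After step 1: P = 541.2 kPa (V unchanged).
Step 2 (isobaric): W = PΔV = (541.2 kPa)(6.55 − 13.6 L) = -3815 J.
W_total = 0 − 3815 = -3815 J.

W_total ≈ -3.82 kJ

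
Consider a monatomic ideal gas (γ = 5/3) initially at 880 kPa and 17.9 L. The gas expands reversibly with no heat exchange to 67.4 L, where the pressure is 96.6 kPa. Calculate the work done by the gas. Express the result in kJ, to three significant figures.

W ≈ 13.9 kJ

Adiabatic: W = (P₁V₁ − P₂V₂)/(γ − 1) with γ = 5/3.
P₁V₁ = 15752 J, P₂V₂ = 6511 J.
W = (15752 − 6511) / 0.6667 = 13862 J.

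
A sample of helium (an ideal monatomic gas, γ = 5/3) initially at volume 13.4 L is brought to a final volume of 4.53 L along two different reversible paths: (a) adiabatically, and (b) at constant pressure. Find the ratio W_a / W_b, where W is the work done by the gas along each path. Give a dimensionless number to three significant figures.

W_a / W_b ≈ 2.40

Path (a) adiabatic: W = P₁V₁(1 − (V₁/V₂)^(γ−1))/(γ−1) → W_a/(P₁V₁) = -1.591.
Path (b) isobaric: W = P₁(V₂ − V₁) → W_b/(P₁V₁) = -0.6619.
W_a / W_b = -1.591 / -0.6619 = 2.404.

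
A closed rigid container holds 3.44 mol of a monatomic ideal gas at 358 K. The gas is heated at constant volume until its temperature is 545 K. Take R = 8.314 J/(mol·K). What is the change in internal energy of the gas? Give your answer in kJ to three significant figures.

Constant volume ⇒ W = 0, so Q = ΔU = nCᵥΔT with Cᵥ = 3R/2 = 12.47 J/(mol·K).
ΔU = (3.44)(12.47)(545 − 358) = 8022 J.

ΔU ≈ 8.02 kJ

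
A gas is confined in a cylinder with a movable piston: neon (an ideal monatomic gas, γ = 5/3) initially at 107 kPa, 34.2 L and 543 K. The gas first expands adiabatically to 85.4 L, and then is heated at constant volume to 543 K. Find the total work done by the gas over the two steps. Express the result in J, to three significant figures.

Step 1 (adiabatic): W = (P₁V₁ − P₂V₂)/(γ−1) = (3659 − 1988)/0.667 = 2507 J.
Step 2 (isochoric): W = 0 (constant volume).
W_total = 2507 + 0 = 2507 J.

W_total ≈ 2510 J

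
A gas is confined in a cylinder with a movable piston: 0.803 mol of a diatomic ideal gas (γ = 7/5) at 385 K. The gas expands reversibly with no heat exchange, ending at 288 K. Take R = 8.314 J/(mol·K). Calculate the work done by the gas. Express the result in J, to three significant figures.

Adiabatic ⇒ Q = 0, so W_by = −ΔU = nCᵥ(T₁ − T₂).
Cᵥ = 5R/2 = 20.79 J/(mol·K).
W = (0.803)(20.79)(385 − 288) = 1619 J.

W ≈ 1620 J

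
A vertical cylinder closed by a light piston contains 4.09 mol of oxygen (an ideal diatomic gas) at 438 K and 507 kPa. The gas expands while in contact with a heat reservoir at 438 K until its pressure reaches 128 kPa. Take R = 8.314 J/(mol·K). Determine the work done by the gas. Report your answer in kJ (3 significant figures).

W ≈ 20.5 kJ

Isothermal process: W = nRT ln(V₂/V₁) = nRT ln(P₁/P₂).
W = (4.09)(8.314)(438) × ln(507/128)
  = 14894 × ln(3.961) = 14894 × 1.376
W_by_gas = 20501 J.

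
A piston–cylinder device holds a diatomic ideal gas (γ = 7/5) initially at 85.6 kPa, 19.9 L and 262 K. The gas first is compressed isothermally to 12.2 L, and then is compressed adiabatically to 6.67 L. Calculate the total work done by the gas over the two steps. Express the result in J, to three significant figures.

W_total ≈ -2000 J

Step 1 (isothermal): W = P₁V₁ ln(V₂/V₁) = (1703) ln(12.2/19.9) = -833.5 J.
After step 1: P = 139.6 kPa, V = 12.2 L, T = 262 K.
Step 2 (adiabatic): W = (P₁V₁ − P₂V₂)/(γ−1) = (1703 − 2169)/0.4 = -1163 J.
W_total = -833.5 − 1163 = -1997 J.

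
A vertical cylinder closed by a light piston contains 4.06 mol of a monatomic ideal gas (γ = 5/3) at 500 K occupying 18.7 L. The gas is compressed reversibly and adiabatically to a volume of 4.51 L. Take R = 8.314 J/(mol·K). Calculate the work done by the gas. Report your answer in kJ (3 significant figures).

Adiabatic: TV^(γ−1) = const with γ = 5/3.
T₂ = T₁ (V₁/V₂)^(γ−1) = 500 × (18.7/4.51)^0.667 = 500 × 2.581 = 1290 K.
W_by = nCᵥ(T₁ − T₂) = (4.06)(12.47)(500 − 1290) = -40023 J.

W ≈ -40.0 kJ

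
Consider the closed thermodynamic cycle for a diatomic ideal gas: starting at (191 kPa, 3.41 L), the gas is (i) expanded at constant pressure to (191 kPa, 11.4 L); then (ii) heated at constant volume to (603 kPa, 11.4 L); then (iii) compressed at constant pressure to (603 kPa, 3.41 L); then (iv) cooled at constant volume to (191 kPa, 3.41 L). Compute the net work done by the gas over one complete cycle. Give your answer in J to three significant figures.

W_net ≈ -3290 J

Constant-volume legs do no work.
W(i) = (191)(11.4 − 3.41) = 1526 J; W(iii) = (603)(3.41 − 11.4) = -4818 J.
W_net = 1526 − 4818 = -3292 J (the counter-clockwise enclosed area).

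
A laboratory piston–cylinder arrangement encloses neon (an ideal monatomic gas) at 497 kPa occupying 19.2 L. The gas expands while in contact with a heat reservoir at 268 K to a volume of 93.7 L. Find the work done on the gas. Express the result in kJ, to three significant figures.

W ≈ -15.1 kJ

Isothermal: W = nRT ln(V₂/V₁) = P₁V₁ ln(V₂/V₁).
P₁V₁ = (497 kPa)(19.2 L) = 9542 J.
W = 9542 × ln(93.7/19.2) = 9542 × 1.585
W_by_gas = 15126 J; work on gas = −W_by = -15126 J.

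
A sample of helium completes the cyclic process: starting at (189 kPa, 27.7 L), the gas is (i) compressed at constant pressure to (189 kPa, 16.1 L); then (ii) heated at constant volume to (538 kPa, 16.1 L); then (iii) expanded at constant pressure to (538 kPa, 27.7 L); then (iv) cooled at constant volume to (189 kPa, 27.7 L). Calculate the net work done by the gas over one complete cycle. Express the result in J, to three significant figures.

W_net ≈ 4050 J

Constant-volume legs do no work.
W(i) = (189)(16.1 − 27.7) = -2192 J; W(iii) = (538)(27.7 − 16.1) = 6241 J.
W_net = -2192 + 6241 = 4048 J (the clockwise enclosed area).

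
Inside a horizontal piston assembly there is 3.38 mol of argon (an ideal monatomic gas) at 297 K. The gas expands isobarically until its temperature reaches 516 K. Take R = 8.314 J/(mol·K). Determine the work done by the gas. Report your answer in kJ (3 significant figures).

Isobaric: W = P ΔV = nR ΔT.
W = (3.38)(8.314)(516 − 297) = 6154 J.

W ≈ 6.15 kJ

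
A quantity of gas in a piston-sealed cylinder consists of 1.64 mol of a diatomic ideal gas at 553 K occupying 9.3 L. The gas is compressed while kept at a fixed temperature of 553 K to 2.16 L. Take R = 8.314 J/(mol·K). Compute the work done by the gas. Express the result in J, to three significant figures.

W ≈ -11000 J

Isothermal: W = nRT ln(V₂/V₁).
W = (1.64)(8.314)(553) × ln(2.16/9.3)
  = 7540 × -1.46
W_by_gas = -11008 J.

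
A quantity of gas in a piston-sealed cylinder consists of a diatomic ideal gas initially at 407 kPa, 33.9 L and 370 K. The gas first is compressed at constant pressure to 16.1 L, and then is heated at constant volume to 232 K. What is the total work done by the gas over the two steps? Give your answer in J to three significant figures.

W_total ≈ -7240 J

Step 1 (isobaric): W = PΔV = (407 kPa)(16.1 − 33.9 L) = -7245 J.
Step 2 (isochoric): W = 0 (constant volume).
W_total = -7245 + 0 = -7245 J.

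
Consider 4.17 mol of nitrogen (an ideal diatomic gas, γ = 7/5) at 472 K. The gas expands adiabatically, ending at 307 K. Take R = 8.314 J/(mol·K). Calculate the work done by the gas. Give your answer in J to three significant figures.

W ≈ 14300 J

Adiabatic ⇒ Q = 0, so W_by = −ΔU = nCᵥ(T₁ − T₂).
Cᵥ = 5R/2 = 20.79 J/(mol·K).
W = (4.17)(20.79)(472 − 307) = 14301 J.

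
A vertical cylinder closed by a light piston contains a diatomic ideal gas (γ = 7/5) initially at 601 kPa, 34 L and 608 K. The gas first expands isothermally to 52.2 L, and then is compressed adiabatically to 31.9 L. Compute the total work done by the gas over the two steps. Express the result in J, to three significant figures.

Step 1 (isothermal): W = P₁V₁ ln(V₂/V₁) = (20434) ln(52.2/34) = 8761 J.
After step 1: P = 391.5 kPa, V = 52.2 L, T = 608 K.
Step 2 (adiabatic): W = (P₁V₁ − P₂V₂)/(γ−1) = (20434 − 24883)/0.4 = -11123 J.
W_total = 8761 − 11123 = -2362 J.

W_total ≈ -2360 J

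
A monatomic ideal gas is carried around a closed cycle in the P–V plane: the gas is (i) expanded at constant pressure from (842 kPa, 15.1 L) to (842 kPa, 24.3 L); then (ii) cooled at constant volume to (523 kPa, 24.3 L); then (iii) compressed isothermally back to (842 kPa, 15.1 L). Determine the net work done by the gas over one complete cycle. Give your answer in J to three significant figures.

Leg (i): W = PΔV = (842)(24.3 − 15.1) = 7746 J.
Leg (ii): W = 0.
Leg (iii): W = PᵢVᵢ ln(V_f/Vᵢ) = (12709) ln(15.1/24.3) = -6047 J.
W_net = 7746 − 6047 = 1700 J.

W_net ≈ 1700 J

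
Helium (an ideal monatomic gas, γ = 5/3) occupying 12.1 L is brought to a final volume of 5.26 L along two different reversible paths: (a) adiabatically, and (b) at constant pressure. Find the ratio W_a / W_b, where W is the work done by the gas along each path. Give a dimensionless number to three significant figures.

W_a / W_b ≈ 1.97

Path (a) adiabatic: W = P₁V₁(1 − (V₁/V₂)^(γ−1))/(γ−1) → W_a/(P₁V₁) = -1.114.
Path (b) isobaric: W = P₁(V₂ − V₁) → W_b/(P₁V₁) = -0.5653.
W_a / W_b = -1.114 / -0.5653 = 1.971.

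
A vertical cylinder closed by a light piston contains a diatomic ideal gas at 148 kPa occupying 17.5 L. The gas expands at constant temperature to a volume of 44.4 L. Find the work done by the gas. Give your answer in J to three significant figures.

W ≈ 2410 J

Isothermal: W = nRT ln(V₂/V₁) = P₁V₁ ln(V₂/V₁).
P₁V₁ = (148 kPa)(17.5 L) = 2590 J.
W = 2590 × ln(44.4/17.5) = 2590 × 0.931
W_by_gas = 2411 J.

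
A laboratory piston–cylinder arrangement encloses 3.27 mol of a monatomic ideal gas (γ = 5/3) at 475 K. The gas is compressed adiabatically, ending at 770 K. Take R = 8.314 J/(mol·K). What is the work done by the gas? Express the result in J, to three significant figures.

Adiabatic ⇒ Q = 0, so W_by = −ΔU = nCᵥ(T₁ − T₂).
Cᵥ = 3R/2 = 12.47 J/(mol·K).
W = (3.27)(12.47)(475 − 770) = -12030 J.

W ≈ -12000 J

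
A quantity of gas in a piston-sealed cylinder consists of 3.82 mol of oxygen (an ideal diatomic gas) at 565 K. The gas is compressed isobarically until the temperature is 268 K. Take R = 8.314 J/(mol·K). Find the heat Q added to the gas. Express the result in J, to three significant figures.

Q ≈ -33000 J

Isobaric: W = nRΔT = (3.82)(8.314)(-297) = -9433 J.
ΔU = nCᵥΔT with Cᵥ = 5R/2: ΔU = (3.82)(20.79)(-297) = -23581 J.
Q = ΔU + W = -23581 − 9433 = -33014 J.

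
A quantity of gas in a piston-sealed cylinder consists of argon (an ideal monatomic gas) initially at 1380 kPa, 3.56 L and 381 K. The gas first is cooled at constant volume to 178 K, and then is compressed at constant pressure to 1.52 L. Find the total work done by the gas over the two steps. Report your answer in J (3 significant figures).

W_total ≈ -1320 J

Step 1 (isochoric): W = 0 (constant volume).
After step 1: P = 644.7 kPa (V unchanged).
Step 2 (isobaric): W = PΔV = (644.7 kPa)(1.52 − 3.56 L) = -1315 J.
W_total = 0 − 1315 = -1315 J.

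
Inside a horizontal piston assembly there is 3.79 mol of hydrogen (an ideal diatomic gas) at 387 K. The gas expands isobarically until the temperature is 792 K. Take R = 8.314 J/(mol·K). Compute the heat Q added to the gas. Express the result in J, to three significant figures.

Isobaric: W = nRΔT = (3.79)(8.314)(405) = 12762 J.
ΔU = nCᵥΔT with Cᵥ = 5R/2: ΔU = (3.79)(20.79)(405) = 31904 J.
Q = ΔU + W = 31904 + 12762 = 44666 J.

Q ≈ 44700 J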